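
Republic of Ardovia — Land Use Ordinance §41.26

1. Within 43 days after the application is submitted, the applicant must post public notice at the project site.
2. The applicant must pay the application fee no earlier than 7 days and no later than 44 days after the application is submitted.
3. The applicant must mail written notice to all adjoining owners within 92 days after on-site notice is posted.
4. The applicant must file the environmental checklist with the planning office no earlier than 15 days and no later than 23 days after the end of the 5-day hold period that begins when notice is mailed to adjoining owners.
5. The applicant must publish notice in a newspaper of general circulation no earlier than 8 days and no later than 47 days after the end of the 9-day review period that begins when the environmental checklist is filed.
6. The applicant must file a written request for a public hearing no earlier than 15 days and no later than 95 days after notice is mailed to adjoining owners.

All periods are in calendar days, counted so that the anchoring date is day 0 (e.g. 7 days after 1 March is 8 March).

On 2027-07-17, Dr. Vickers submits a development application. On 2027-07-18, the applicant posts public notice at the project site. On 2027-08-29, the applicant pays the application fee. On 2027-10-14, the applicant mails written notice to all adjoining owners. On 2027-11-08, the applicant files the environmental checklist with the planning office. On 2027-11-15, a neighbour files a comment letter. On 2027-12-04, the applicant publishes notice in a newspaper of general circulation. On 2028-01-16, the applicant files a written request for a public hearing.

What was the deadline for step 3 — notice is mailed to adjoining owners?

2027-10-18

Step 3 runs from 2027-07-18, when on-site notice is posted. 92 days after 2027-07-18 is 2027-10-18.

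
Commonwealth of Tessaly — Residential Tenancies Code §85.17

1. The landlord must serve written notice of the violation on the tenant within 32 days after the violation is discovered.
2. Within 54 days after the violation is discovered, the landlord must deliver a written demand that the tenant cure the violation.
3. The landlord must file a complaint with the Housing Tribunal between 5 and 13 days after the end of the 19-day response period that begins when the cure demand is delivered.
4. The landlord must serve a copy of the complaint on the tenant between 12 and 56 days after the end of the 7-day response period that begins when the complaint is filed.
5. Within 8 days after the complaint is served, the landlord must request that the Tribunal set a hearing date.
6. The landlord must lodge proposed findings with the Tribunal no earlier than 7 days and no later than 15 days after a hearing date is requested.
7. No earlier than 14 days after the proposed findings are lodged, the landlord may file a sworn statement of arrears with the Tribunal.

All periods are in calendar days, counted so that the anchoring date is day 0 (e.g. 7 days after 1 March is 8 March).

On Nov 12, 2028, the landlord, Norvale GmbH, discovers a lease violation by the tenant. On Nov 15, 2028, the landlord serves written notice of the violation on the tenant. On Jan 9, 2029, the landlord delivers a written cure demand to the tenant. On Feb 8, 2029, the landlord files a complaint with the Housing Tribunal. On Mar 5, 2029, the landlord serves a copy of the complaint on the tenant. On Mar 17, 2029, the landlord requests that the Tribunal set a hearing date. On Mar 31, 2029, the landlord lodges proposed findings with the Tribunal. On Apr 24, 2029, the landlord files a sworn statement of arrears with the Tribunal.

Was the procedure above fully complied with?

No

Step 1 — counting 32 days from Nov 12, 2028 (when the violation is discovered) gives a deadline of Dec 14, 2028; Nov 15, 2028 is within that limit.
Step 2 — counting 54 days from Nov 12, 2028 (when the violation is discovered) gives a deadline of Jan 5, 2029; not done until Jan 9, 2029, 4 days after the deadline.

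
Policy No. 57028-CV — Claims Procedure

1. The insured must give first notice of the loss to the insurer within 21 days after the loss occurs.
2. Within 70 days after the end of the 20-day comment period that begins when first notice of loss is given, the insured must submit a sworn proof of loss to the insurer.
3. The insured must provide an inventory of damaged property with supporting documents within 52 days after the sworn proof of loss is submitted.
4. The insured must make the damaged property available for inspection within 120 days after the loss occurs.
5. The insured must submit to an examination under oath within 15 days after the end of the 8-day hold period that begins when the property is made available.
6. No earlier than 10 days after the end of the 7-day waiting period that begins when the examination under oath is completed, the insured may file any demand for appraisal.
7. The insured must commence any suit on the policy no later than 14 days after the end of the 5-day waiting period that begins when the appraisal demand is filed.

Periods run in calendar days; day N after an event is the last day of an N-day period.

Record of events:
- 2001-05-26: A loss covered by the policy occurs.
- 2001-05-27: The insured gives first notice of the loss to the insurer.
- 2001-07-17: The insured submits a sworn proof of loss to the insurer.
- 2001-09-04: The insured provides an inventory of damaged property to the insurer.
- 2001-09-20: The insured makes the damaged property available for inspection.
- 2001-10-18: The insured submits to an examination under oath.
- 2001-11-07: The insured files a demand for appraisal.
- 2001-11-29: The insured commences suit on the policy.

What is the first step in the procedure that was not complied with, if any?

Step 5

Step 1 — counting 21 days from 2001-05-26 (when the loss occurs) gives a deadline of 2001-06-16; completed 2001-05-27, before the deadline.
Step 2 — counting 70 days from 2001-06-16 (end of the 20-day comment period, which began when first notice of loss is given on 2001-05-27) gives a deadline of 2001-08-25; completed 2001-07-17, before the deadline.
Step 3 — counting 52 days from 2001-07-17 (when the sworn proof of loss is submitted) gives a deadline of 2001-09-07; completed 2001-09-04, before the deadline.
Step 4 — counting 120 days from 2001-05-26 (when the loss occurs) gives a deadline of 2001-09-23; done 2001-09-20 — timely.
Step 5 — counting 15 days from 2001-09-28 (end of the 8-day hold period, which began when the property is made available on 2001-09-20) gives a deadline of 2001-10-13; 2001-10-18 misses that deadline by 5 days.
No need to go further; step 5 was not satisfied.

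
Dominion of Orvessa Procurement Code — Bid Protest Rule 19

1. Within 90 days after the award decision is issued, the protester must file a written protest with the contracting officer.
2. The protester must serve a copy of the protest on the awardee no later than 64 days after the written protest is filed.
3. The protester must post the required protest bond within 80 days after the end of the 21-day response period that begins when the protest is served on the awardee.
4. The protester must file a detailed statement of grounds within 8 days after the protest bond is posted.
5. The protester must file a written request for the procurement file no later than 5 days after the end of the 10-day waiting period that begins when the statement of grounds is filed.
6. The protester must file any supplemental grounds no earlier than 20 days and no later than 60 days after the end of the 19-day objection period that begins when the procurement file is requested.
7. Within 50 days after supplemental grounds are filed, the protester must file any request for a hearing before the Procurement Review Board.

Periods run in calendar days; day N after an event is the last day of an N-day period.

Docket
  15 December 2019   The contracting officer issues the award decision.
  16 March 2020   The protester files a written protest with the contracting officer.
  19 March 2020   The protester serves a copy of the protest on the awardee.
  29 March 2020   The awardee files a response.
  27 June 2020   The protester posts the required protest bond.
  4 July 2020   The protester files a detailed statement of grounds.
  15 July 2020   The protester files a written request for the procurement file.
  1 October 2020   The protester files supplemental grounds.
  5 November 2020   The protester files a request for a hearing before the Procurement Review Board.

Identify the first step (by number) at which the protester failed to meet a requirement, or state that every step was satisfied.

Step 1: 90 days after 15 December 2019 (when the award decision is issued) is 14 March 2020; not done until 16 March 2020, 2 days after the deadline.
The analysis stops there.

Step 1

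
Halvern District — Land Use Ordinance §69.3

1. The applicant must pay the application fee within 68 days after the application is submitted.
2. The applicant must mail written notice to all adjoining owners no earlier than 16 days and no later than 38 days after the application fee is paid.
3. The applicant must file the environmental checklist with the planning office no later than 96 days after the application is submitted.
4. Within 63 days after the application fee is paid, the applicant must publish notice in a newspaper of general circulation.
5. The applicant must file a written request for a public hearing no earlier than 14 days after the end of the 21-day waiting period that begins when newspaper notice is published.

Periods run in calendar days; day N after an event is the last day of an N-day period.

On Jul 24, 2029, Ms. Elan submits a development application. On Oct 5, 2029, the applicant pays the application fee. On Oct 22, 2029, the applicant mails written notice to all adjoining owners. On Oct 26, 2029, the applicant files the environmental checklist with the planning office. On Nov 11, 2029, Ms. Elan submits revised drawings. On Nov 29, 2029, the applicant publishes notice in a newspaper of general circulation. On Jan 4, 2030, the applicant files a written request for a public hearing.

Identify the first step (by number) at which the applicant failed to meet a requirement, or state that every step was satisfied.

Step 1: 68 days after Jul 24, 2029 (when the application is submitted) is Sep 30, 2029; done Oct 5, 2029 — 5 days late.
That is the first point of non-compliance.

Step 1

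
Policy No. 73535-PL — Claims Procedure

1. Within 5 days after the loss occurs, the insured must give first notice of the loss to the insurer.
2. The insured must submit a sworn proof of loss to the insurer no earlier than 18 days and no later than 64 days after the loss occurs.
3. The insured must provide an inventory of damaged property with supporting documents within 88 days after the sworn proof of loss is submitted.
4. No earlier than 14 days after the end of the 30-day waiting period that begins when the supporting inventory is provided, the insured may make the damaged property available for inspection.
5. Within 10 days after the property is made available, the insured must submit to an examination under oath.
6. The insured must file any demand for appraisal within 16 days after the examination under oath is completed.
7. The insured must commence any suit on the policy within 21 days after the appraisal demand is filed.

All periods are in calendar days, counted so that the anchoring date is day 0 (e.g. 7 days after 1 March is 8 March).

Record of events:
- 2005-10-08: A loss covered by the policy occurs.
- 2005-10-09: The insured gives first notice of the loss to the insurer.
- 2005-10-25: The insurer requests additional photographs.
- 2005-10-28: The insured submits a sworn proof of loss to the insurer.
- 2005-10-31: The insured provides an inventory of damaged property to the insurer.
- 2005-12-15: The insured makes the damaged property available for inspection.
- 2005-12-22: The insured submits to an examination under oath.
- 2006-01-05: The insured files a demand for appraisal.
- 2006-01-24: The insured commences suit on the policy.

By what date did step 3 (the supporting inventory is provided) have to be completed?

Step 3 runs from 2005-10-28, when the sworn proof of loss is submitted. 88 days after 2005-10-28 is 2006-01-24.

2006-01-24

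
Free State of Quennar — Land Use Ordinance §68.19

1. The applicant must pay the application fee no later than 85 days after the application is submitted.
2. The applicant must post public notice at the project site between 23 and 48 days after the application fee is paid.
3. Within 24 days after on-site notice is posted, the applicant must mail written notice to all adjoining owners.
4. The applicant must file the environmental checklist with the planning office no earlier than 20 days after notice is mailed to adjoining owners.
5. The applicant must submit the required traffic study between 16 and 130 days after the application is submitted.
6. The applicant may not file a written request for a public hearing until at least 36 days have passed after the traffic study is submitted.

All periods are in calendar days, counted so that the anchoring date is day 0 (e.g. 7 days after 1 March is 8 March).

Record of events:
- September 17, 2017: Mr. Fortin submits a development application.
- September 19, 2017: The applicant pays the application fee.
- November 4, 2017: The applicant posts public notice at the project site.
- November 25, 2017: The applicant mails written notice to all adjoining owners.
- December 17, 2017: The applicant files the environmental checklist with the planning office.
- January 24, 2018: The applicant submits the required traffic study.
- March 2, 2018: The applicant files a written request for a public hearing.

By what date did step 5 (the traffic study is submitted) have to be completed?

January 25, 2018

Step 5 runs from September 17, 2017, when the application is submitted. The window is 16–130 days after September 17, 2017; it closes on January 25, 2018.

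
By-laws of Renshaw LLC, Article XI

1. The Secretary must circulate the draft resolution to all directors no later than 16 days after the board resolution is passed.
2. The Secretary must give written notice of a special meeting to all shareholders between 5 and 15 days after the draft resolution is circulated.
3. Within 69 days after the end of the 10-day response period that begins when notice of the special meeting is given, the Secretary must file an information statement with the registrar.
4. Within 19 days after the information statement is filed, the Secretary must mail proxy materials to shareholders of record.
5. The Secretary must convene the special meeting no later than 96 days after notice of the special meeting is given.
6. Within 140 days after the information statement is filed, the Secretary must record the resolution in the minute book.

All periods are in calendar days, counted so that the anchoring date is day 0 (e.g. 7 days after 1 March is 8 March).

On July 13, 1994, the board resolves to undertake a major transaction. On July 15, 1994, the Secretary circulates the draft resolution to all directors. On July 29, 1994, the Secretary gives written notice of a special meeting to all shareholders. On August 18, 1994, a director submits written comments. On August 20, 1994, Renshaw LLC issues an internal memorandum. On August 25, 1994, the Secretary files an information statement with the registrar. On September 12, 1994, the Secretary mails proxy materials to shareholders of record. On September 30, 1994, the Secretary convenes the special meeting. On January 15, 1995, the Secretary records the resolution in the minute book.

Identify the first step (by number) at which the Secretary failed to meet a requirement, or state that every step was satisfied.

Step 6

Step 1: 16 days after July 13, 1994 (when the board resolution is passed) is July 29, 1994; July 15, 1994 is within that limit.
Step 2: the window is 5–15 days after July 15, 1994 (when the draft resolution is circulated), so July 20, 1994 through July 30, 1994; done July 29, 1994 — within the window.
Step 3: 69 days after August 8, 1994 (end of the 10-day response period, which began when notice of the special meeting is given on July 29, 1994) is October 16, 1994; August 25, 1994 is within that limit.
Step 4: 19 days after August 25, 1994 (when the information statement is filed) is September 13, 1994; done September 12, 1994 — timely.
Step 5: 96 days after July 29, 1994 (when notice of the special meeting is given) is November 2, 1994; September 30, 1994 is within that limit.
Step 6: 140 days after August 25, 1994 (when the information statement is filed) is January 12, 1995; done January 15, 1995 — 3 days late.
The procedure was therefore not followed at step 6.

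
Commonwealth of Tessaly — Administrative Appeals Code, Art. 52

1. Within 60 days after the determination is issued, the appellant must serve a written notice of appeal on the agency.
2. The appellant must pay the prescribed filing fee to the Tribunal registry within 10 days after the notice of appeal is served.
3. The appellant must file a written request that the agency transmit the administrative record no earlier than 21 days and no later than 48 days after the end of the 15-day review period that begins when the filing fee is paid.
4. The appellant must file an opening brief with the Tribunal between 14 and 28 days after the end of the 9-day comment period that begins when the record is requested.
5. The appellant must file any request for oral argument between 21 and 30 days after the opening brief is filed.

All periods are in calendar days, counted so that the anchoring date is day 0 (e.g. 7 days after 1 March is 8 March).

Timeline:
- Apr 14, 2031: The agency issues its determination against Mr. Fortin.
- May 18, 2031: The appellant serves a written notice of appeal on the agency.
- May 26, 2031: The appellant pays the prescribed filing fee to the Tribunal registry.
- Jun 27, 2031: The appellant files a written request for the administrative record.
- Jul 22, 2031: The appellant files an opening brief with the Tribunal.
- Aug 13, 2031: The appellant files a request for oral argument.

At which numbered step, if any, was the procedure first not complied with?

Step 3

Step 1 — counting 60 days from Apr 14, 2031 (when the determination is issued) gives a deadline of Jun 13, 2031; done May 18, 2031 — timely.
Step 2 — counting 10 days from May 18, 2031 (when the notice of appeal is served) gives a deadline of May 28, 2031; done May 26, 2031 — timely.
Step 3 — 21 and 48 days from Jun 10, 2031 (end of the 15-day review period, which began when the filing fee is paid on May 26, 2031) are Jul 1, 2031 and Jul 28, 2031 respectively; done Jun 27, 2031 — 4 days before the window opened.
That is the first point of non-compliance.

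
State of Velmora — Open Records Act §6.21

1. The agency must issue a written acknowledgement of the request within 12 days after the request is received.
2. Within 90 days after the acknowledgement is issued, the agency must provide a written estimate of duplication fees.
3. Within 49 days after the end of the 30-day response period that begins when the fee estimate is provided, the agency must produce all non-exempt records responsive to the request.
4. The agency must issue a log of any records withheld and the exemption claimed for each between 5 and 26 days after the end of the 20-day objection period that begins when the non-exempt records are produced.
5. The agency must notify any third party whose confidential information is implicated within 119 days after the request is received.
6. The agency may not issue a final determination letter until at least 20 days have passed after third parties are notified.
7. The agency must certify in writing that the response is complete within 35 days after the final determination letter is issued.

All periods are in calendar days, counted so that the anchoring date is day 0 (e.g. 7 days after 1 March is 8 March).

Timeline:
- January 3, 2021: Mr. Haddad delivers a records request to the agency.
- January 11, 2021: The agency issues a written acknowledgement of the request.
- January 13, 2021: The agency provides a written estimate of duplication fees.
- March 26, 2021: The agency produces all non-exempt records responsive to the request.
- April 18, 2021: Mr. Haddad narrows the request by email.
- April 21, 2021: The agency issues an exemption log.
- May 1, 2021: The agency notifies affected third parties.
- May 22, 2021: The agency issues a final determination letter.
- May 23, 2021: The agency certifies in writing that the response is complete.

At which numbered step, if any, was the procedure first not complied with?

None — every step was satisfied

Step 1: 12 days after January 3, 2021 (when the request is received) is January 15, 2021; completed January 11, 2021, before the deadline.
Step 2: 90 days after January 11, 2021 (when the acknowledgement is issued) is April 11, 2021; completed January 13, 2021, before the deadline.
Step 3: 49 days after February 12, 2021 (end of the 30-day response period, which began when the fee estimate is provided on January 13, 2021) is April 2, 2021; March 26, 2021 is within that limit.
Step 4: the window is 5–26 days after April 15, 2021 (end of the 20-day objection period, which began when the non-exempt records are produced on March 26, 2021), so April 20, 2021 through May 11, 2021; April 21, 2021 falls inside that range.
Step 5: 119 days after January 3, 2021 (when the request is received) is May 2, 2021; completed May 1, 2021, before the deadline.
Step 6: the earliest permitted date is 20 days after May 1, 2021 (when third parties are notified), i.e. May 21, 2021; May 22, 2021 is on or after that date.
Step 7: 35 days after May 22, 2021 (when the final determination letter is issued) is June 26, 2021; completed May 23, 2021, before the deadline.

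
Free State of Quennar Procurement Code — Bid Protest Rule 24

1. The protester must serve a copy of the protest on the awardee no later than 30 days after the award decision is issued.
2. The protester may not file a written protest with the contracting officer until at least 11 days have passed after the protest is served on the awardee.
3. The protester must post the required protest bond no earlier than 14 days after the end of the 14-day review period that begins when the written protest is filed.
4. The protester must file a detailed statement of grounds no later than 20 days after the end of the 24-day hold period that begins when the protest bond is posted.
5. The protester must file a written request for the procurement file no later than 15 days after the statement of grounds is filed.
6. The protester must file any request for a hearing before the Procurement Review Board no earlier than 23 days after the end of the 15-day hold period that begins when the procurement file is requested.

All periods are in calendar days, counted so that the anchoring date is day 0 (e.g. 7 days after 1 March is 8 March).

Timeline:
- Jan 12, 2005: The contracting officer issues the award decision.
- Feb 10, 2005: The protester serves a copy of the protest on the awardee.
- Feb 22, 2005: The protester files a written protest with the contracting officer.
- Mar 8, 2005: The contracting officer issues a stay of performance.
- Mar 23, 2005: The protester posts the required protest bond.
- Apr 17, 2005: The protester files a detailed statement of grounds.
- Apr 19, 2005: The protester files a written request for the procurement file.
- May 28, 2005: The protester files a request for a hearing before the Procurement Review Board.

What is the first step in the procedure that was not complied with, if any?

None — every step was satisfied

Step 1: 30 days after Jan 12, 2005 (when the award decision is issued) is Feb 11, 2005; completed Feb 10, 2005, before the deadline.
Step 2: the earliest permitted date is 11 days after Feb 10, 2005 (when the protest is served on the awardee), i.e. Feb 21, 2005; Feb 22, 2005 is on or after that date.
Step 3: the earliest permitted date is 14 days after Mar 8, 2005 (end of the 14-day review period, which began when the written protest is filed on Feb 22, 2005), i.e. Mar 22, 2005; done Mar 23, 2005 — permitted.
Step 4: 20 days after Apr 16, 2005 (end of the 24-day hold period, which began when the protest bond is posted on Mar 23, 2005) is May 6, 2005; done Apr 17, 2005 — timely.
Step 5: 15 days after Apr 17, 2005 (when the statement of grounds is filed) is May 2, 2005; Apr 19, 2005 is within that limit.
Step 6: the earliest permitted date is 23 days after May 4, 2005 (end of the 15-day hold period, which began when the procurement file is requested on Apr 19, 2005), i.e. May 27, 2005; done May 28, 2005, after the minimum wait.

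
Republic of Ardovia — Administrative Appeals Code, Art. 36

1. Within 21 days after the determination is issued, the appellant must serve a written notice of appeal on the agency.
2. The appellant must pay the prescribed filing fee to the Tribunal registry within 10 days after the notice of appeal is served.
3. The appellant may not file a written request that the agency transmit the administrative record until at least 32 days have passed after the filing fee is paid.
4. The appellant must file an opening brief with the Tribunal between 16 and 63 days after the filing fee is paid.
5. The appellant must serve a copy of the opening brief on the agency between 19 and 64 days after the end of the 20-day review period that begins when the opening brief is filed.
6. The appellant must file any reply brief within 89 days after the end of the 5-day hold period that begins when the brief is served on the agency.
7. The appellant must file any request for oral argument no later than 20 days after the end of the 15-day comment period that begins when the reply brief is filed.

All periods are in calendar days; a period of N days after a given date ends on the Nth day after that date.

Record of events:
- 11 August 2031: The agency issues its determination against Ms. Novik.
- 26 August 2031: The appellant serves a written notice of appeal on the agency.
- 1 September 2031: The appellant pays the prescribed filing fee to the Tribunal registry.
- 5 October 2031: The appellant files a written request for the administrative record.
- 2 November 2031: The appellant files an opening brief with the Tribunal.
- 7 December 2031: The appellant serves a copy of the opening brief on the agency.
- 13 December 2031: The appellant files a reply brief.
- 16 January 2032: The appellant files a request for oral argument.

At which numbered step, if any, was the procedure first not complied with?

Step 1 — counting 21 days from 11 August 2031 (when the determination is issued) gives a deadline of 1 September 2031; 26 August 2031 is within that limit.
Step 2 — counting 10 days from 26 August 2031 (when the notice of appeal is served) gives a deadline of 5 September 2031; completed 1 September 2031, before the deadline.
Step 3 — must wait 32 days from 1 September 2031 (when the filing fee is paid), so not before 3 October 2031; 5 October 2031 is on or after that date.
Step 4 — 16 and 63 days from 1 September 2031 (when the filing fee is paid) are 17 September 2031 and 3 November 2031 respectively; done 2 November 2031 — within the window.
Step 5 — 19 and 64 days from 22 November 2031 (end of the 20-day review period, which began when the opening brief is filed on 2 November 2031) are 11 December 2031 and 25 January 2032 respectively; 7 December 2031 is 4 days too early.
The procedure was therefore not followed at step 5.

Step 5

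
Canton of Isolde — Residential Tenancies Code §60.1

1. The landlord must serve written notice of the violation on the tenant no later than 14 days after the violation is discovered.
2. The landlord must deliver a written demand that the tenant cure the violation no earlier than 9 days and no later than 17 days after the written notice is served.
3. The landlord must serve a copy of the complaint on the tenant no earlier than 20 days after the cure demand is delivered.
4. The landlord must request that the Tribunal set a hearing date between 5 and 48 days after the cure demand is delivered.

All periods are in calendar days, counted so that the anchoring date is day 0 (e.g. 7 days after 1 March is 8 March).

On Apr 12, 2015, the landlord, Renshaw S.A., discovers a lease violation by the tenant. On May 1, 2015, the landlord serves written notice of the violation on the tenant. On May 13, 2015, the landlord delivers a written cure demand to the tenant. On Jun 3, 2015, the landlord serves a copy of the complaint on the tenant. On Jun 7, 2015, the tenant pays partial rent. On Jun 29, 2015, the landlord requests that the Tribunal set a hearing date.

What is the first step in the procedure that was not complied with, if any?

Step 1

Step 1 — counting 14 days from Apr 12, 2015 (when the violation is discovered) gives a deadline of Apr 26, 2015; not done until May 1, 2015, 5 days after the deadline.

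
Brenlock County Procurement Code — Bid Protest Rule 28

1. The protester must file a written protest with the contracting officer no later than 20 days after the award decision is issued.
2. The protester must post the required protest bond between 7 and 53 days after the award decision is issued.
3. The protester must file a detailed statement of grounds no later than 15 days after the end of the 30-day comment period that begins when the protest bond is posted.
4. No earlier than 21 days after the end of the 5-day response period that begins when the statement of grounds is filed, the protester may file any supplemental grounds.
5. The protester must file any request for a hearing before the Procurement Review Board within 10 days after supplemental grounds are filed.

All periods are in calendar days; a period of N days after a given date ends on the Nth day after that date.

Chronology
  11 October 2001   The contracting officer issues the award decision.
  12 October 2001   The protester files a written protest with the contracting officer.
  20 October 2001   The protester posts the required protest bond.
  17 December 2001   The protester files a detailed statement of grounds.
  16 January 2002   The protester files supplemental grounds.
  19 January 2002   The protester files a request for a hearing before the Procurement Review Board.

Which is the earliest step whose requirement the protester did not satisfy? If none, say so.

Step 1 — counting 20 days from 11 October 2001 (when the award decision is issued) gives a deadline of 31 October 2001; done 12 October 2001 — timely.
Step 2 — 7 and 53 days from 11 October 2001 (when the award decision is issued) are 18 October 2001 and 3 December 2001 respectively; done 20 October 2001 — within the window.
Step 3 — counting 15 days from 19 November 2001 (end of the 30-day comment period, which began when the protest bond is posted on 20 October 2001) gives a deadline of 4 December 2001; done 17 December 2001 — 13 days late.
Later steps need not be reached.

Step 3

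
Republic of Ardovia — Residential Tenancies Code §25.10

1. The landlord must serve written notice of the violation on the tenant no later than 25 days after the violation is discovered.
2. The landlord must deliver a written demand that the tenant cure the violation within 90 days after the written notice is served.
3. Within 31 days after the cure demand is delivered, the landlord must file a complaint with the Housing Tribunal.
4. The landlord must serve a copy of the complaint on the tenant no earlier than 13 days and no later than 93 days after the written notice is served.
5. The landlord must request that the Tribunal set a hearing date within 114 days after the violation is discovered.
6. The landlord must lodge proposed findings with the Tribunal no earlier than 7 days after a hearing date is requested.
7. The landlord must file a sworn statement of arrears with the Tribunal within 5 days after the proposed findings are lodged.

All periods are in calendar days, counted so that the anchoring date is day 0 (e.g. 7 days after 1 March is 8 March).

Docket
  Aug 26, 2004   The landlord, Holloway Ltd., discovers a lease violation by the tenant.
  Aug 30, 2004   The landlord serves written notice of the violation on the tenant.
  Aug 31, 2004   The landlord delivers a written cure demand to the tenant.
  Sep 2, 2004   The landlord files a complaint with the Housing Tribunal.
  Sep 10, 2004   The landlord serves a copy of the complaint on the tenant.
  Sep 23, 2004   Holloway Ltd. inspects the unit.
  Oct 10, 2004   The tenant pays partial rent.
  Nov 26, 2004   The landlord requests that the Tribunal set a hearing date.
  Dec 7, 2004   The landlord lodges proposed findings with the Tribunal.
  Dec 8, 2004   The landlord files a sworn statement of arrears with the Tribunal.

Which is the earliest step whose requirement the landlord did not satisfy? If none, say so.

Step 4

(1) due by Aug 26, 2004 + 25 days = Sep 20, 2004; done Aug 30, 2004 — timely.
(2) due by Aug 30, 2004 + 90 days = Nov 28, 2004; done Aug 31, 2004 — timely.
(3) due by Aug 31, 2004 + 31 days = Oct 1, 2004; completed Sep 2, 2004, before the deadline.
(4) the permitted window runs from Aug 30, 2004 + 13 = Sep 12, 2004 to Aug 30, 2004 + 93 = Dec 1, 2004; done Sep 10, 2004 — 2 days before the window opened.
Later steps need not be reached.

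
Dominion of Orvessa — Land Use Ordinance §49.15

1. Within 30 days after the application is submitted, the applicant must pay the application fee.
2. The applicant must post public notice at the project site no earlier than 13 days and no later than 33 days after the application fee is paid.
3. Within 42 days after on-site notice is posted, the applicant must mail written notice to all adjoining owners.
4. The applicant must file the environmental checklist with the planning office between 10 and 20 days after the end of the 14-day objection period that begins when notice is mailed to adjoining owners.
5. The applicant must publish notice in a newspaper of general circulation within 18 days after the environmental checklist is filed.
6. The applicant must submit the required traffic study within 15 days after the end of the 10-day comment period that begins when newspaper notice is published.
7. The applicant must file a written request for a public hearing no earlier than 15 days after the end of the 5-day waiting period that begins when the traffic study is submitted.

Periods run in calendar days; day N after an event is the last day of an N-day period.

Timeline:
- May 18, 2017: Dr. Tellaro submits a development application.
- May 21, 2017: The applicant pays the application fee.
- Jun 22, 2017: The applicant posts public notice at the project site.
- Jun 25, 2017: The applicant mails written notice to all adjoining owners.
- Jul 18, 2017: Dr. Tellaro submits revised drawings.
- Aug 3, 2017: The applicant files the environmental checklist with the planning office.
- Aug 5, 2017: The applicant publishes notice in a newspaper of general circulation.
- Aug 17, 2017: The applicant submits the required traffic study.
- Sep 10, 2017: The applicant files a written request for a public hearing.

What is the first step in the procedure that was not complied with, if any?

Step 4

Step 1: 30 days after May 18, 2017 (when the application is submitted) is Jun 17, 2017; completed May 21, 2017, before the deadline.
Step 2: the window is 13–33 days after May 21, 2017 (when the application fee is paid), so Jun 3, 2017 through Jun 23, 2017; Jun 22, 2017 falls inside that range.
Step 3: 42 days after Jun 22, 2017 (when on-site notice is posted) is Aug 3, 2017; done Jun 25, 2017 — timely.
Step 4: the window is 10–20 days after Jul 9, 2017 (end of the 14-day objection period, which began when notice is mailed to adjoining owners on Jun 25, 2017), so Jul 19, 2017 through Jul 29, 2017; done Aug 3, 2017 — 5 days after the window closed.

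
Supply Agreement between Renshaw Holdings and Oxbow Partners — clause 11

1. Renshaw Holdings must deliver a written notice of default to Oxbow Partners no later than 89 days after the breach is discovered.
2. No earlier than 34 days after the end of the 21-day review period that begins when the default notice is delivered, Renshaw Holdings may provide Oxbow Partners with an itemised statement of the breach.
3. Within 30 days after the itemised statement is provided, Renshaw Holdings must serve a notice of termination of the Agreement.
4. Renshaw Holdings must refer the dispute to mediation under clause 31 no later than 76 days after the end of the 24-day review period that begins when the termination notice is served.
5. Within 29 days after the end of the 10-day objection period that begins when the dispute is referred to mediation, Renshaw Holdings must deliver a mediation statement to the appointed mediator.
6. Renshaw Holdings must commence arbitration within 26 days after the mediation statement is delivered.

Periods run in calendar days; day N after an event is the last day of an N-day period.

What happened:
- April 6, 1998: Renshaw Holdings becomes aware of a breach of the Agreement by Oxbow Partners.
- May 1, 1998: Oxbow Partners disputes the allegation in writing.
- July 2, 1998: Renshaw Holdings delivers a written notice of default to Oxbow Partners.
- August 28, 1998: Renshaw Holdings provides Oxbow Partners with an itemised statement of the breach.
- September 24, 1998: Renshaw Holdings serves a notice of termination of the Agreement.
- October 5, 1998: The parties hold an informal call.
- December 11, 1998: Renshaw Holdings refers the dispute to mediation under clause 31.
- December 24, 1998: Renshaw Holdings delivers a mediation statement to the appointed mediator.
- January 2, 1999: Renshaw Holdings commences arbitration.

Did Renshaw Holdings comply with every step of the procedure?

Yes

(1) due by April 6, 1998 + 89 days = July 4, 1998; completed July 2, 1998, before the deadline.
(2) permitted from July 23, 1998 + 34 days = August 26, 1998 onward; done August 28, 1998, after the minimum wait.
(3) due by August 28, 1998 + 30 days = September 27, 1998; done September 24, 1998 — timely.
(4) due by October 18, 1998 + 76 days = January 2, 1999; done December 11, 1998 — timely.
(5) due by December 21, 1998 + 29 days = January 19, 1999; completed December 24, 1998, before the deadline.
(6) due by December 24, 1998 + 26 days = January 19, 1999; completed January 2, 1999, before the deadline.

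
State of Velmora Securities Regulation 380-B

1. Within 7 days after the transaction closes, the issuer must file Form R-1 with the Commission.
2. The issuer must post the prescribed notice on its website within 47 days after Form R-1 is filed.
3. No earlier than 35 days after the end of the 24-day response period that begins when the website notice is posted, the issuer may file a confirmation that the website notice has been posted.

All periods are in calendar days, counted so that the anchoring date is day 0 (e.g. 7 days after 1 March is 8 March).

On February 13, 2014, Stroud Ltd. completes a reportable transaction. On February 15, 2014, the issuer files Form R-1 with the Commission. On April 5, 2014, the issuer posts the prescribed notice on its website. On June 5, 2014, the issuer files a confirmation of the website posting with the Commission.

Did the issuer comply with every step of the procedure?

(1) due by February 13, 2014 + 7 days = February 20, 2014; done February 15, 2014 — timely.
(2) due by February 15, 2014 + 47 days = April 3, 2014; not done until April 5, 2014, 2 days after the deadline.
The analysis stops there.

No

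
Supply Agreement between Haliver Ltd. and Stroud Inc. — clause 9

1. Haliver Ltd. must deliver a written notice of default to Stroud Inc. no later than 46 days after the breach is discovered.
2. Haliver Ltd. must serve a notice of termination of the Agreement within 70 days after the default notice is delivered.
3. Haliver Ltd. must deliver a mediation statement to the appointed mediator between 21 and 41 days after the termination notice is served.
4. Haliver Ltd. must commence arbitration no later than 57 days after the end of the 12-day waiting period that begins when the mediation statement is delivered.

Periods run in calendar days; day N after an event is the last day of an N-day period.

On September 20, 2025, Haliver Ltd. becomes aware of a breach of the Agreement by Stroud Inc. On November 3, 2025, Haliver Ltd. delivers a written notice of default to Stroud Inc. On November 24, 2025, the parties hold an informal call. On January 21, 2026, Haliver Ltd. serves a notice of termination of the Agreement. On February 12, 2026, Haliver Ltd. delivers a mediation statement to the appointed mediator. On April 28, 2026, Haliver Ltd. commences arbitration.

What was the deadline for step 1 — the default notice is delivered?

November 5, 2025

Step 1 runs from September 20, 2025, when the breach is discovered. 46 days after September 20, 2025 is November 5, 2025.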